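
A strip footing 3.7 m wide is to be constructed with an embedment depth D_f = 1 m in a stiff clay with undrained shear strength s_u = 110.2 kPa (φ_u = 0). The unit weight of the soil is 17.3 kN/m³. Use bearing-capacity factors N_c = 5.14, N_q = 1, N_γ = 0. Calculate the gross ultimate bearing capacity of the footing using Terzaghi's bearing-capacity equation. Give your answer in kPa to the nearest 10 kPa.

q_ult ≈ 580 kPa

q = γ·D_f = 17.3 × 1 = 17.3 kPa.
c·N_c = 110.2 × 5.14 = 566.43 kPa
q·N_q = 17.3 × 1 = 17.3 kPa
q_ult = 566.43 + 17.3 = 583.73 kPa.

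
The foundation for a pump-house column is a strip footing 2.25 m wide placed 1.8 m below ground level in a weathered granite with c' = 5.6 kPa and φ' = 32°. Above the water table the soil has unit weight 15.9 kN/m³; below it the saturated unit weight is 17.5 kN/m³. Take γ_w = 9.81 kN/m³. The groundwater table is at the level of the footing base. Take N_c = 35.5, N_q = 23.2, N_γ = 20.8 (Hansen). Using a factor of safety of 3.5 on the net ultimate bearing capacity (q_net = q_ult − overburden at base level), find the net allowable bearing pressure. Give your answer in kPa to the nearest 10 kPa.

Overburden at base level: q = 15.9 × 1.8 = 28.62 kPa.
Below the base the soil is submerged, so the ½γBN_γ term uses γ' = 17.5 − 9.81 = 7.69 kN/m³.
Cohesion term c·N_c = 5.6 × 35.5 = 198.8 kPa; surcharge term q·N_q = 28.62 × 23.2 = 663.98 kPa; self-weight term 0.5·γ·B·N_γ = 0.5 × 7.69 × 2.25 × 20.8 = 179.95 kPa.
q_ult = 198.8 + 663.98 + 179.95 = 1042.7 kPa.
q_net = 1042.7 − 28.62 = 1014.1 kPa.
q_all(net) = 1014.1 / 3.5 = 289.75 kPa.

q_all(net) ≈ 290 kPa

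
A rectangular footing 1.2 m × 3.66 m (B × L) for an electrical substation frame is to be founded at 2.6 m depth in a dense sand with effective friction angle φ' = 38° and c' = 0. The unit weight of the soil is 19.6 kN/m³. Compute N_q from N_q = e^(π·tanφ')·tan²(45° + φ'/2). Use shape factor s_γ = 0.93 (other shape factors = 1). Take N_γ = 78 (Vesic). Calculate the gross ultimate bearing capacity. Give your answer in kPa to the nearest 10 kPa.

q_ult ≈ 3350 kPa

tan38° = 0.7813, so N_q = e^(π×0.7813)·tan²(64°) = 11.64 × 4.204 = 48.93.
Effective surcharge at the founding depth q = γ·D_f = 19.6 × 2.6 = 50.96 kPa.
q_ult = q·N_q + 0.5·γ·B·N_γ·s_γ
     = 50.96 × 48.933 + 0.5 × 19.6 × 1.2 × 78 × 0.93
     = 2493.6 + 853.07 = 3346.7 kPa.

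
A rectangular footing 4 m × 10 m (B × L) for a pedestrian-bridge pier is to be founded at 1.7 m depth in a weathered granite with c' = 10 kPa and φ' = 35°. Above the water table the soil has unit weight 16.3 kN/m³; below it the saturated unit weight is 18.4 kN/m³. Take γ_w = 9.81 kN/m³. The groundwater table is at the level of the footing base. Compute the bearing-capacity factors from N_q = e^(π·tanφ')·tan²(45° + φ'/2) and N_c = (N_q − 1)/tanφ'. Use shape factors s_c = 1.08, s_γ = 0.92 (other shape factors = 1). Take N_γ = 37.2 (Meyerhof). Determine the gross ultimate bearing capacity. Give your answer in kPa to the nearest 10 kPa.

tan35° = 0.7002, so N_q = e^(π×0.7002)·tan²(62.5°) = 9.023 × 3.69 = 33.3.
N_c = (33.3 − 1)/tan35° = 46.12.
Effective surcharge at the founding depth q = γ·D_f = 16.3 × 1.7 = 27.71 kPa.
The water table coincides with the base, so in the self-weight term γ → γ' = 8.59 kN/m³.
q_ult = c·N_c·s_c + q·N_q + 0.5·γ·B·N_γ·s_γ
     = 10 × 46.124 × 1.08 + 27.71 × 33.296 + 0.5 × 8.59 × 4 × 37.2 × 0.92
     = 498.13 + 922.63 + 587.97 = 2008.7 kPa.

q_ult ≈ 2010 kPa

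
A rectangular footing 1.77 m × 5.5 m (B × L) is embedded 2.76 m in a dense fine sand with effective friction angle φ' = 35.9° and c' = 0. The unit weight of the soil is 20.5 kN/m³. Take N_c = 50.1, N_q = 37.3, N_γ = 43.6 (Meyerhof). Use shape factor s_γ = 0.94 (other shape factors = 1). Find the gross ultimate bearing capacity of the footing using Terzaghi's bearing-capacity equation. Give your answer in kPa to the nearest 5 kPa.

q = γ·D_f = 20.5 × 2.76 = 56.58 kPa.
q·N_q = 56.58 × 37.3 = 2110.4 kPa
0.5·γ·B·N_γ·s_γ = 0.5 × 20.5 × 1.77 × 43.6 × 0.94 = 743.55 kPa
q_ult = 2110.4 + 743.55 = 2854 kPa.

q_ult ≈ 2855 kPa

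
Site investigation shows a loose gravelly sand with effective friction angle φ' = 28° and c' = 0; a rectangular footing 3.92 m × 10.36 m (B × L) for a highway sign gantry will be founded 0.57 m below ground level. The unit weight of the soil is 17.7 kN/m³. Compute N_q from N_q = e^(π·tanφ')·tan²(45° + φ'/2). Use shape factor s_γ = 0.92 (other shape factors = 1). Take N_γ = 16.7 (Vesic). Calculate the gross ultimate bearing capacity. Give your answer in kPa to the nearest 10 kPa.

tan28° = 0.5317, so N_q = e^(π×0.5317)·tan²(59°) = 5.314 × 2.77 = 14.72.
Effective surcharge at the founding depth q = γ·D_f = 17.7 × 0.57 = 10.089 kPa.
q_ult = q·N_q + 0.5·γ·B·N_γ·s_γ
     = 10.089 × 14.72 + 0.5 × 17.7 × 3.92 × 16.7 × 0.92
     = 148.51 + 533.01 = 681.52 kPa.

q_ult ≈ 680 kPa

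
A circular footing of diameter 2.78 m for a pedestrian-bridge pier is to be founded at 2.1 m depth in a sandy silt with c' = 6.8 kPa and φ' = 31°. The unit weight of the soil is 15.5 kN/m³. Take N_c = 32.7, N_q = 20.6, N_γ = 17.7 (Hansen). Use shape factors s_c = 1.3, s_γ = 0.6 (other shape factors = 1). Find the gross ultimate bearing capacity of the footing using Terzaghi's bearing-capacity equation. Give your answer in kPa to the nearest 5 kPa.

Overburden at base level: q = 15.5 × 2.1 = 32.55 kPa.
Cohesion term c·N_c·s_c = 6.8 × 32.7 × 1.3 = 289.07 kPa; surcharge term q·N_q = 32.55 × 20.6 = 670.53 kPa; self-weight term 0.5·γ·B·N_γ·s_γ = 0.5 × 15.5 × 2.78 × 17.7 × 0.6 = 228.81 kPa.
q_ult = 289.07 + 670.53 + 228.81 = 1188.4 kPa.

q_ult ≈ 1190 kPa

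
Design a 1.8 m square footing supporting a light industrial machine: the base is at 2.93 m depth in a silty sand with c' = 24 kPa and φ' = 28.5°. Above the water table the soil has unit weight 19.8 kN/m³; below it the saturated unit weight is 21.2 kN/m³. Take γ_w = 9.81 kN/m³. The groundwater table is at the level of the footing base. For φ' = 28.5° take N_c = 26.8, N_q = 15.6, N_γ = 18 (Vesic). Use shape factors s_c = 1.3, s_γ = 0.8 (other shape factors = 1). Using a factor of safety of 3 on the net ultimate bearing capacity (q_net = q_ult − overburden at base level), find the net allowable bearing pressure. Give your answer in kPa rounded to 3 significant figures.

q_all(net) ≈ 610 kPa

Effective surcharge at the founding depth q = γ·D_f = 19.8 × 2.93 = 58.014 kPa.
The water table coincides with the base, so in the self-weight term γ → γ' = 11.39 kN/m³.
q_ult = c·N_c·s_c + q·N_q + 0.5·γ·B·N_γ·s_γ
     = 24 × 26.8 × 1.3 + 58.014 × 15.6 + 0.5 × 11.39 × 1.8 × 18 × 0.8
     = 836.16 + 905.02 + 147.61 = 1888.8 kPa.
q_net = 1888.8 − 58.014 = 1830.8 kPa.
q_all(net) = 1830.8 / 3 = 610.26 kPa.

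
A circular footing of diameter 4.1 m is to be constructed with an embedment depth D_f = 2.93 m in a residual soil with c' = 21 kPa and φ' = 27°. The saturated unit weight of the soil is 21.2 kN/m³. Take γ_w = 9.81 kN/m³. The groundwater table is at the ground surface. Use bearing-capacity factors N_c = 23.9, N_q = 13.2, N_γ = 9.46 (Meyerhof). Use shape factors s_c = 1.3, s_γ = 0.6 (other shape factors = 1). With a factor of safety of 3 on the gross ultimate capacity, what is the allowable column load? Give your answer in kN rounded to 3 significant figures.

P_all ≈ 5390 kN

With the water table at the surface the whole profile is submerged: γ' = 21.2 − 9.81 = 11.39 kN/m³, so q = γ'·D_f = 33.373 kPa; the same γ' applies in the ½γBN_γ term.
q_ult = c·N_c·s_c + q·N_q + 0.5·γ·B·N_γ·s_γ
     = 21 × 23.9 × 1.3 + 33.373 × 13.2 + 0.5 × 11.39 × 4.1 × 9.46 × 0.6
     = 652.47 + 440.52 + 132.53 = 1225.5 kPa.
Gross allowable pressure q_all = 1225.5 / 3 = 408.51 kPa.
Footing area = 13.2025 m², so allowable column load = 408.51 × 13.2025 = 5393.3 kN.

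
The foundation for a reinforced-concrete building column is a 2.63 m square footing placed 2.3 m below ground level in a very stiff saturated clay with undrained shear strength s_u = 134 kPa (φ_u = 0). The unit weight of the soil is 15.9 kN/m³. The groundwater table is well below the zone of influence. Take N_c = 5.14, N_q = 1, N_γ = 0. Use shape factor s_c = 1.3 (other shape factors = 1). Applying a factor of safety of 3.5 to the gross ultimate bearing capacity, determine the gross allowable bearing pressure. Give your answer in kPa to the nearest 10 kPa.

q = γ·D_f = 15.9 × 2.3 = 36.57 kPa.
c·N_c·s_c = 134 × 5.14 × 1.3 = 895.39 kPa
q·N_q = 36.57 × 1 = 36.57 kPa
q_ult = 895.39 + 36.57 = 931.96 kPa.
q_all = q_ult / FS = 931.96 / 3.5 = 266.27 kPa.

q_all ≈ 270 kPa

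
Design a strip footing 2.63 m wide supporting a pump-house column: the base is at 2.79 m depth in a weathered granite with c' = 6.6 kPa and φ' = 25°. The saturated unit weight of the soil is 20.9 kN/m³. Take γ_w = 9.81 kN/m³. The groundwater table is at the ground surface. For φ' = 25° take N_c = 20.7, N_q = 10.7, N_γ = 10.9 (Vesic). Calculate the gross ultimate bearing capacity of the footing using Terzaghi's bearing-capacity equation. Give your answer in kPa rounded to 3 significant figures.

q_ult ≈ 627 kPa

With the water table at the surface the whole profile is submerged: γ' = 20.9 − 9.81 = 11.09 kN/m³, so q = γ'·D_f = 30.941 kPa; the same γ' applies in the ½γBN_γ term.
q_ult = c·N_c + q·N_q + 0.5·γ·B·N_γ
     = 6.6 × 20.7 + 30.941 × 10.7 + 0.5 × 11.09 × 2.63 × 10.9
     = 136.62 + 331.07 + 158.96 = 626.65 kPa.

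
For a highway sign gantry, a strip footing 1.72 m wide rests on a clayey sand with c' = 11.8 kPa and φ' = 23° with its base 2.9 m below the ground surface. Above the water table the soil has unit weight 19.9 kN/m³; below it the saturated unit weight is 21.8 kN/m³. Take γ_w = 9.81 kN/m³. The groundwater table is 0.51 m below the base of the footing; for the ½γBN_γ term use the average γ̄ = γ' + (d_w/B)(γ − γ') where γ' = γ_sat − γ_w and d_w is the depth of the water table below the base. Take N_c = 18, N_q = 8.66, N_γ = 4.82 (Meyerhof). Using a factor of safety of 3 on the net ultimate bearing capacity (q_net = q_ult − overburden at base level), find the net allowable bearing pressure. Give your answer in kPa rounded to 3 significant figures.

Overburden at base level: q = 19.9 × 2.9 = 57.71 kPa.
The water table is 0.51 m below the base (< B = 1.72 m), so the ½γBN_γ term uses γ̄ = γ' + (d_w/B)(γ − γ') = 11.99 + (0.51/1.72)(19.9 − 11.99) = 14.335 kN/m³.
Cohesion term c·N_c = 11.8 × 18 = 212.4 kPa; surcharge term q·N_q = 57.71 × 8.66 = 499.77 kPa; self-weight term 0.5·γ·B·N_γ = 0.5 × 14.335 × 1.72 × 4.82 = 59.423 kPa.
q_ult = 212.4 + 499.77 + 59.423 = 771.59 kPa.
q_net = 771.59 − 57.71 = 713.88 kPa.
q_all(net) = 713.88 / 3 = 237.96 kPa.

q_all(net) ≈ 238 kPa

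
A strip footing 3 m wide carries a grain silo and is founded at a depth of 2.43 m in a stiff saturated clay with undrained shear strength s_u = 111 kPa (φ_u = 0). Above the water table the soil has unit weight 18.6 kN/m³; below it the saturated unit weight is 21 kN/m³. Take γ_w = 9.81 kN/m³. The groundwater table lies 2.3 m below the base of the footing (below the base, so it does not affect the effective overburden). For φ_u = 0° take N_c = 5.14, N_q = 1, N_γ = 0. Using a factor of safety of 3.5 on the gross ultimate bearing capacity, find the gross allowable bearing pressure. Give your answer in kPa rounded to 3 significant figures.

q = γ·D_f = 18.6 × 2.43 = 45.198 kPa.
c·N_c = 111 × 5.14 = 570.54 kPa
q·N_q = 45.198 × 1 = 45.198 kPa
q_ult = 570.54 + 45.198 = 615.74 kPa.
q_all = 615.74 / 3.5 = 175.93 kPa.

q_all ≈ 176 kPa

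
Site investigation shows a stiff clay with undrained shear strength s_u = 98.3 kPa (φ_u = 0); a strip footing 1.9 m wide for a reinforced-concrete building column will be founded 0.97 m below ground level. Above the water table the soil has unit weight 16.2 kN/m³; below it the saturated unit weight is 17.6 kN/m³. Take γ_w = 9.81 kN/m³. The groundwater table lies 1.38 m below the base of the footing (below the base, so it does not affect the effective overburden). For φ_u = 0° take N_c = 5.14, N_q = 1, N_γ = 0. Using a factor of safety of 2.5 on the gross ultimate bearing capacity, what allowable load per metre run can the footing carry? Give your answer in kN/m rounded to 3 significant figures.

≈ 396 kN/m

Overburden at base level: q = 16.2 × 0.97 = 15.714 kPa.
Cohesion term c·N_c = 98.3 × 5.14 = 505.26 kPa; surcharge term q·N_q = 15.714 × 1 = 15.714 kPa.
q_ult = 505.26 + 15.714 = 520.98 kPa.
Gross allowable pressure q_all = 520.98 / 2.5 = 208.39 kPa.
Allowable wall load = q_all × B = 208.39 × 1.9 = 395.94 kN per metre run.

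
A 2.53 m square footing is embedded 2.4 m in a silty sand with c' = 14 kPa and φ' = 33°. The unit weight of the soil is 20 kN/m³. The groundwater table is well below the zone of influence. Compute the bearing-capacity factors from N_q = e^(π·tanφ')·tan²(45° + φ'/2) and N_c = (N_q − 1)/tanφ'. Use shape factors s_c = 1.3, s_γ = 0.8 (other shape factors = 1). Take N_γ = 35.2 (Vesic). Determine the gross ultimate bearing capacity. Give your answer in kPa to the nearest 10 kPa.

tan33° = 0.6494, so N_q = e^(π×0.6494)·tan²(61.5°) = 7.692 × 3.392 = 26.09.
N_c = (26.09 − 1)/tan33° = 38.64.
Overburden at base level: q = 20 × 2.4 = 48 kPa.
Cohesion term c·N_c·s_c = 14 × 38.638 × 1.3 = 703.22 kPa; surcharge term q·N_q = 48 × 26.092 = 1252.4 kPa; self-weight term 0.5·γ·B·N_γ·s_γ = 0.5 × 20 × 2.53 × 35.2 × 0.8 = 712.45 kPa.
q_ult = 703.22 + 1252.4 + 712.45 = 2668.1 kPa.

q_ult ≈ 2670 kPa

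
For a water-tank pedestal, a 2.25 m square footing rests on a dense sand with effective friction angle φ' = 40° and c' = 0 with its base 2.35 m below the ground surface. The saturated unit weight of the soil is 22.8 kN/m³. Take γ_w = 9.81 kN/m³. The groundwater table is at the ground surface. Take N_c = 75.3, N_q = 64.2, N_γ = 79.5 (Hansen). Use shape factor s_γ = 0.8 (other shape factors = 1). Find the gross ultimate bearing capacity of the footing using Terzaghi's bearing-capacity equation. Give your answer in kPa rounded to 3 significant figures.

q_ult ≈ 2890 kPa

γ' = 22.8 − 9.81 = 12.99 kN/m³ (submerged throughout). q = 12.99 × 2.35 = 30.527 kPa; the same γ' applies in the ½γBN_γ term.
q·N_q = 30.527 × 64.2 = 1959.8 kPa
0.5·γ·B·N_γ·s_γ = 0.5 × 12.99 × 2.25 × 79.5 × 0.8 = 929.43 kPa
q_ult = 1959.8 + 929.43 = 2889.2 kPa.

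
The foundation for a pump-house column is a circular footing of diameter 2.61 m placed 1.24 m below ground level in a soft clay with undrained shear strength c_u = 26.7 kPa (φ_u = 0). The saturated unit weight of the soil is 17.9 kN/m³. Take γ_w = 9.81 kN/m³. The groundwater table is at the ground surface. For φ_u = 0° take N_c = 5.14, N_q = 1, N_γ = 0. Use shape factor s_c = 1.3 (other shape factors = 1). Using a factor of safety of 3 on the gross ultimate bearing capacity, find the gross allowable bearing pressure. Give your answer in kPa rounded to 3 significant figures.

γ' = 17.9 − 9.81 = 8.09 kN/m³ (submerged throughout). q = 8.09 × 1.24 = 10.032 kPa.
c·N_c·s_c = 26.7 × 5.14 × 1.3 = 178.41 kPa
q·N_q = 10.032 × 1 = 10.032 kPa
q_ult = 178.41 + 10.032 = 188.44 kPa.
q_all = 188.44 / 3 = 62.814 kPa.

q_all ≈ 62.8 kPa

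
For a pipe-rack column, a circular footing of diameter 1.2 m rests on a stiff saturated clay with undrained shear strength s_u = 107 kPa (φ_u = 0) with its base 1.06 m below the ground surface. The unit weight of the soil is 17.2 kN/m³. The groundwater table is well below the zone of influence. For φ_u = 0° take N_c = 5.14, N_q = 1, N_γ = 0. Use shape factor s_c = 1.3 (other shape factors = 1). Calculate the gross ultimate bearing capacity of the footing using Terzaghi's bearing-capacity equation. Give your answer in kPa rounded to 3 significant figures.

Overburden at base level: q = 17.2 × 1.06 = 18.232 kPa.
Cohesion term c·N_c·s_c = 107 × 5.14 × 1.3 = 714.97 kPa; surcharge term q·N_q = 18.232 × 1 = 18.232 kPa.
q_ult = 714.97 + 18.232 = 733.21 kPa.

q_ult ≈ 733 kPa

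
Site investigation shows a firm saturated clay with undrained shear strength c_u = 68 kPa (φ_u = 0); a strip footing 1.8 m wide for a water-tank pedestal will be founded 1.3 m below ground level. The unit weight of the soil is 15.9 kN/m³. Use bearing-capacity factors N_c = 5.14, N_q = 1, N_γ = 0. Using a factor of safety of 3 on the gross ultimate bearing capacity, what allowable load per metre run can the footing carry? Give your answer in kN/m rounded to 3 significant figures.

Effective surcharge at the founding depth q = γ·D_f = 15.9 × 1.3 = 20.67 kPa.
q_ult = c·N_c + q·N_q
     = 68 × 5.14 + 20.67 × 1
     = 349.52 + 20.67 = 370.19 kPa.
Gross allowable pressure q_all = 370.19 / 3 = 123.4 kPa.
Allowable wall load = q_all × B = 123.4 × 1.8 = 222.11 kN per metre run.

≈ 222 kN/m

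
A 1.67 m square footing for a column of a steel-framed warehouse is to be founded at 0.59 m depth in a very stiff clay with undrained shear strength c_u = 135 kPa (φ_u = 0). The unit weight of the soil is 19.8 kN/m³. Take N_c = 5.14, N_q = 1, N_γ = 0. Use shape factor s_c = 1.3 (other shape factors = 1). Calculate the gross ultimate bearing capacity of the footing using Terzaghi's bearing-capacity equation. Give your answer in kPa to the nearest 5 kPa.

q_ult ≈ 915 kPa

Effective surcharge at the founding depth q = γ·D_f = 19.8 × 0.59 = 11.682 kPa.
q_ult = c·N_c·s_c + q·N_q
     = 135 × 5.14 × 1.3 + 11.682 × 1
     = 902.07 + 11.682 = 913.75 kPa.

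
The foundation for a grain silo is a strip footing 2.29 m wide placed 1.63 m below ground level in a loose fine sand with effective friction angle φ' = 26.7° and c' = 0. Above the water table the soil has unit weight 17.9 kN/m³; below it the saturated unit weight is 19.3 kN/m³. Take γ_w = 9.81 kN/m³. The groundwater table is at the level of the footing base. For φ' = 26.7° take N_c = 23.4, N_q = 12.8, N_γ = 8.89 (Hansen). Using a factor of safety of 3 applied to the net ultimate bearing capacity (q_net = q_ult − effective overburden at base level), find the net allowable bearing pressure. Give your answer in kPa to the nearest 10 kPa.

q_all(net) ≈ 150 kPa

q = γ·D_f = 17.9 × 1.63 = 29.177 kPa.
For the ½γBN_γ term take γ' = 19.3 − 9.81 = 9.49 kN/m³ (soil below base is submerged).
q·N_q = 29.177 × 12.8 = 373.47 kPa
0.5·γ·B·N_γ = 0.5 × 9.49 × 2.29 × 8.89 = 96.599 kPa
q_ult = 373.47 + 96.599 = 470.06 kPa.
Net ultimate: q_net = 470.06 − 29.177 = 440.89 kPa.
q_all(net) = 440.89 / 3 = 146.96 kPa.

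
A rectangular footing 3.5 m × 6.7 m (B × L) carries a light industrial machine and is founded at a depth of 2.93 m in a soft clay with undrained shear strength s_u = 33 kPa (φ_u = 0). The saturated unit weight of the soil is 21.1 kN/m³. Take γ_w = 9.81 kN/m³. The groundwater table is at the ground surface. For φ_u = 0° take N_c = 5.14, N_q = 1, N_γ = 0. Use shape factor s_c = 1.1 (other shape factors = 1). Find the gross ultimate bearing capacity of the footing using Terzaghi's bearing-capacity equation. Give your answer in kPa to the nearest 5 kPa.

Water table at ground surface, so effective unit weight γ' = 21.1 − 9.81 = 11.29 kN/m³ is used throughout; overburden q = 11.29 × 2.93 = 33.08 kPa.
Cohesion term c·N_c·s_c = 33 × 5.14 × 1.1 = 186.58 kPa; surcharge term q·N_q = 33.08 × 1 = 33.08 kPa.
q_ult = 186.58 + 33.08 = 219.66 kPa.

q_ult ≈ 220 kPa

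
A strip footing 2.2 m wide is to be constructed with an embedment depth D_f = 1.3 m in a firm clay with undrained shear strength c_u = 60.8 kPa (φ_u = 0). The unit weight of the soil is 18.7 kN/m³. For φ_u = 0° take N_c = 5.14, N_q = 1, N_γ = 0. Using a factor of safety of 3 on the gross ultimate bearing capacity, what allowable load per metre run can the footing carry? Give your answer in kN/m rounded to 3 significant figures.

q = γ·D_f = 18.7 × 1.3 = 24.31 kPa.
c·N_c = 60.8 × 5.14 = 312.51 kPa
q·N_q = 24.31 × 1 = 24.31 kPa
q_ult = 312.51 + 24.31 = 336.82 kPa.
Gross allowable pressure q_all = 336.82 / 3 = 112.27 kPa.
Allowable wall load = q_all × B = 112.27 × 2.2 = 247 kN per metre run.

≈ 247 kN/m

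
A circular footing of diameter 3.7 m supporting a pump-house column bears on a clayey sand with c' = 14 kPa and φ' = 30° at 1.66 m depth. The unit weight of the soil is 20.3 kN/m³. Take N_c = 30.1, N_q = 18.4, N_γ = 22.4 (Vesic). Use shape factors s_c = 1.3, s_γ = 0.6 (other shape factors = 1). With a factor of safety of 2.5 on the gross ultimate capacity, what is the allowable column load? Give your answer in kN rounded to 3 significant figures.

Effective surcharge at the founding depth q = γ·D_f = 20.3 × 1.66 = 33.698 kPa.
q_ult = c·N_c·s_c + q·N_q + 0.5·γ·B·N_γ·s_γ
     = 14 × 30.1 × 1.3 + 33.698 × 18.4 + 0.5 × 20.3 × 3.7 × 22.4 × 0.6
     = 547.82 + 620.04 + 504.74 = 1672.6 kPa.
Gross allowable pressure q_all = 1672.6 / 2.5 = 669.04 kPa.
Footing area = 10.7521 m², so allowable column load = 669.04 × 10.7521 = 7193.6 kN.

P_all ≈ 7190 kN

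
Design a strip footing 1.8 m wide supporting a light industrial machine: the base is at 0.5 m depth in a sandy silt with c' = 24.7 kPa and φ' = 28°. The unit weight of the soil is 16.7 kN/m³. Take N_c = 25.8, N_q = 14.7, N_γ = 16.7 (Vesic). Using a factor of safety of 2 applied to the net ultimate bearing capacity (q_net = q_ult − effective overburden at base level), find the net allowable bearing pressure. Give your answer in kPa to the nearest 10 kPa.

q_all(net) ≈ 500 kPa

q = γ·D_f = 16.7 × 0.5 = 8.35 kPa.
c·N_c = 24.7 × 25.8 = 637.26 kPa
q·N_q = 8.35 × 14.7 = 122.74 kPa
0.5·γ·B·N_γ = 0.5 × 16.7 × 1.8 × 16.7 = 251 kPa
q_ult = 637.26 + 122.74 + 251 = 1011 kPa.
Net ultimate: q_net = 1011 − 8.35 = 1002.7 kPa.
q_all(net) = 1002.7 / 2 = 501.33 kPa.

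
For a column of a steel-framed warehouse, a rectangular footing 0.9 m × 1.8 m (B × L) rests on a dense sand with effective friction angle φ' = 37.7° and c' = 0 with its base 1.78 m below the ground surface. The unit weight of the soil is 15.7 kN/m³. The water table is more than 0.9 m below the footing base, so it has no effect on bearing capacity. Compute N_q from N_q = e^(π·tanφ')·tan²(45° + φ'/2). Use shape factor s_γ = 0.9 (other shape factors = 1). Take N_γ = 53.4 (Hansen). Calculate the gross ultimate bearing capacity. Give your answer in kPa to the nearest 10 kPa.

tan37.7° = 0.7729, so N_q = e^(π×0.7729)·tan²(63.85°) = 11.337 × 4.148 = 47.03.
Effective surcharge at the founding depth q = γ·D_f = 15.7 × 1.78 = 27.946 kPa.
q_ult = q·N_q + 0.5·γ·B·N_γ·s_γ
     = 27.946 × 47.031 + 0.5 × 15.7 × 0.9 × 53.4 × 0.9
     = 1314.3 + 339.54 = 1653.9 kPa.

q_ult ≈ 1650 kPa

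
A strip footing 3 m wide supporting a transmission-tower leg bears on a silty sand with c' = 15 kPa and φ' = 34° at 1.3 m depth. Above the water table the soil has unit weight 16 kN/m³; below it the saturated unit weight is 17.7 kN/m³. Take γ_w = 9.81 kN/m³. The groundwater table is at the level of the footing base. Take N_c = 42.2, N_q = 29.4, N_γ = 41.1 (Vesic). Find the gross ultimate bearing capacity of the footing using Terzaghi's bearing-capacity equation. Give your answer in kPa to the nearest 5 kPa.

q_ult ≈ 1730 kPa

Overburden at base level: q = 16 × 1.3 = 20.8 kPa.
Below the base the soil is submerged, so the ½γBN_γ term uses γ' = 17.7 − 9.81 = 7.89 kN/m³.
Cohesion term c·N_c = 15 × 42.2 = 633 kPa; surcharge term q·N_q = 20.8 × 29.4 = 611.52 kPa; self-weight term 0.5·γ·B·N_γ = 0.5 × 7.89 × 3 × 41.1 = 486.42 kPa.
q_ult = 633 + 611.52 + 486.42 = 1730.9 kPa.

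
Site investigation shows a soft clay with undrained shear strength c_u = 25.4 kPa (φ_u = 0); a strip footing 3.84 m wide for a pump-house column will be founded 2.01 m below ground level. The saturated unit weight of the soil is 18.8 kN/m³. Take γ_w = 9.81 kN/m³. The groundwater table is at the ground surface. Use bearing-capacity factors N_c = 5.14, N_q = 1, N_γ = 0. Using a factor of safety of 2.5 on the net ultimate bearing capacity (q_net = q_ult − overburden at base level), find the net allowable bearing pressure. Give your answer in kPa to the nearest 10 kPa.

Water table at ground surface, so effective unit weight γ' = 18.8 − 9.81 = 8.99 kN/m³ is used throughout; overburden q = 8.99 × 2.01 = 18.07 kPa.
Cohesion term c·N_c = 25.4 × 5.14 = 130.56 kPa; surcharge term q·N_q = 18.07 × 1 = 18.07 kPa.
q_ult = 130.56 + 18.07 = 148.63 kPa.
q_net = 148.63 − 18.07 = 130.56 kPa.
q_all(net) = 130.56 / 2.5 = 52.222 kPa.

q_all(net) ≈ 50 kPa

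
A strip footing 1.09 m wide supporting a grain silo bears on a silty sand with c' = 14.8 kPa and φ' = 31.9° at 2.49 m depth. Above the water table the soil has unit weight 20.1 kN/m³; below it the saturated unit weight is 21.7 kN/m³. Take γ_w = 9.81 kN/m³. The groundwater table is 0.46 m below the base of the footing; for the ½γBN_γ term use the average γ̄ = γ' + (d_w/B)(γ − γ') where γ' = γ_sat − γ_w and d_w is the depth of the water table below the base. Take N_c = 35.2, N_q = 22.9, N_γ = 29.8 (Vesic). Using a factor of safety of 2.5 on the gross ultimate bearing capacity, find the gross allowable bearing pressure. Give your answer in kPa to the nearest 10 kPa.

q = γ·D_f = 20.1 × 2.49 = 50.049 kPa.
γ' = 11.89 kN/m³; averaging over the depth B below the base, γ̄ = γ' + (d_w/B)(γ − γ') = 15.355 kN/m³.
c·N_c = 14.8 × 35.2 = 520.96 kPa
q·N_q = 50.049 × 22.9 = 1146.1 kPa
0.5·γ·B·N_γ = 0.5 × 15.355 × 1.09 × 29.8 = 249.38 kPa
q_ult = 520.96 + 1146.1 + 249.38 = 1916.5 kPa.
q_all = 1916.5 / 2.5 = 766.58 kPa.

q_all ≈ 770 kPa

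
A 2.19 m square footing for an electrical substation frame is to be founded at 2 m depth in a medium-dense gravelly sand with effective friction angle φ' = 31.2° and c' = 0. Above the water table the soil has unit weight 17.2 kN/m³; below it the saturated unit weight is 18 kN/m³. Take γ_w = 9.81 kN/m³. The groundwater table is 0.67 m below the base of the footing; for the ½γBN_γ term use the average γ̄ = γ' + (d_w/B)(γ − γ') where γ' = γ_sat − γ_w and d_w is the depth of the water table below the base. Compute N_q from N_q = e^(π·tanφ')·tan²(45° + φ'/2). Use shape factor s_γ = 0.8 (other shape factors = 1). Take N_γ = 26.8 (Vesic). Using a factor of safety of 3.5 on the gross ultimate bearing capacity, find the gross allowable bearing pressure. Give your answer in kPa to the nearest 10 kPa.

N_q = e^(π·tan31.2°)·tan²(60.6°) = 21.11.
Effective surcharge at the founding depth q = γ·D_f = 17.2 × 2 = 34.4 kPa.
With d_w = 0.67 m < B, γ̄ = 8.19 + (0.67/2.19) × (17.2 − 8.19) = 10.946 kN/m³.
q_ult = q·N_q + 0.5·γ·B·N_γ·s_γ
     = 34.4 × 21.113 + 0.5 × 10.946 × 2.19 × 26.8 × 0.8
     = 726.29 + 256.99 = 983.28 kPa.
q_all = 983.28 / 3.5 = 280.94 kPa.

q_all ≈ 280 kPa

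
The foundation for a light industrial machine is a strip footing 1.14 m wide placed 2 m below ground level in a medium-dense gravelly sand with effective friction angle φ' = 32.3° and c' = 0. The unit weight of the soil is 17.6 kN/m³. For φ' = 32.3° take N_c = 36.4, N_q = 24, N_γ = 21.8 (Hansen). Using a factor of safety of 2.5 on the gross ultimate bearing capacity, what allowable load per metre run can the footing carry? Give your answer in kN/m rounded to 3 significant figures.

Effective surcharge at the founding depth q = γ·D_f = 17.6 × 2 = 35.2 kPa.
q_ult = q·N_q + 0.5·γ·B·N_γ
     = 35.2 × 24 + 0.5 × 17.6 × 1.14 × 21.8
     = 844.8 + 218.7 = 1063.5 kPa.
Gross allowable pressure q_all = 1063.5 / 2.5 = 425.4 kPa.
Allowable wall load = q_all × B = 425.4 × 1.14 = 484.95 kN per metre run.

≈ 485 kN/m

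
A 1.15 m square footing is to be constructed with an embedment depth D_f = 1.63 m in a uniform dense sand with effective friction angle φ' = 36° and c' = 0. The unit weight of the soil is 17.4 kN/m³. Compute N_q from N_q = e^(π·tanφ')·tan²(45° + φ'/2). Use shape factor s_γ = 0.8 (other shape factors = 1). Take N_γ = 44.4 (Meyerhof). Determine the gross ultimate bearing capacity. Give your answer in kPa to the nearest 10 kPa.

q_ult ≈ 1430 kPa

tan36° = 0.7265, so N_q = e^(π×0.7265)·tan²(63°) = 9.801 × 3.852 = 37.75.
Effective surcharge at the founding depth q = γ·D_f = 17.4 × 1.63 = 28.362 kPa.
q_ult = q·N_q + 0.5·γ·B·N_γ·s_γ
     = 28.362 × 37.752 + 0.5 × 17.4 × 1.15 × 44.4 × 0.8
     = 1070.7 + 355.38 = 1426.1 kPa.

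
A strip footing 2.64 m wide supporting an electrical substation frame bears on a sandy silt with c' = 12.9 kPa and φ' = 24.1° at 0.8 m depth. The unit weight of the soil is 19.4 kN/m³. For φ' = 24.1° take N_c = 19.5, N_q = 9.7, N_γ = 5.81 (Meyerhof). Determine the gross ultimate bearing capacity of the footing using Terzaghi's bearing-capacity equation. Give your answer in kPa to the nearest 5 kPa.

Overburden at base level: q = 19.4 × 0.8 = 15.52 kPa.
Cohesion term c·N_c = 12.9 × 19.5 = 251.55 kPa; surcharge term q·N_q = 15.52 × 9.7 = 150.54 kPa; self-weight term 0.5·γ·B·N_γ = 0.5 × 19.4 × 2.64 × 5.81 = 148.78 kPa.
q_ult = 251.55 + 150.54 + 148.78 = 550.88 kPa.

q_ult ≈ 550 kPa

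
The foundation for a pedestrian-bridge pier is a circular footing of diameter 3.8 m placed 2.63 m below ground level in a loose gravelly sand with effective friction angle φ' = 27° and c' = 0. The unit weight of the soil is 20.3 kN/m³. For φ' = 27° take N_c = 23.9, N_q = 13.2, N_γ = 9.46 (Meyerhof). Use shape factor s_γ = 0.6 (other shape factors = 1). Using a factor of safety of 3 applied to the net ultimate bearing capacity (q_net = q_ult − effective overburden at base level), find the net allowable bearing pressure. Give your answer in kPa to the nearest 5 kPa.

q_all(net) ≈ 290 kPa

Overburden at base level: q = 20.3 × 2.63 = 53.389 kPa.
Surcharge term q·N_q = 53.389 × 13.2 = 704.73 kPa; self-weight term 0.5·γ·B·N_γ·s_γ = 0.5 × 20.3 × 3.8 × 9.46 × 0.6 = 218.92 kPa.
q_ult = 704.73 + 218.92 = 923.66 kPa.
Net ultimate: q_net = 923.66 − 53.389 = 870.27 kPa.
q_all(net) = 870.27 / 3 = 290.09 kPa.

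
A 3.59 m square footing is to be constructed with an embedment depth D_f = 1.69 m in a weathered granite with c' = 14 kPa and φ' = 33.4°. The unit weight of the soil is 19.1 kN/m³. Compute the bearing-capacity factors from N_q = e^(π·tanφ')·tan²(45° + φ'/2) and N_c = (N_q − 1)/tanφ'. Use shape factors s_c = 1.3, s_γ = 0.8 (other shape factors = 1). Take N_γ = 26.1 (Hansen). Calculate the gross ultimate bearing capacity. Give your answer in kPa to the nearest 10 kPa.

tan33.4° = 0.6594, so N_q = e^(π×0.6594)·tan²(61.7°) = 7.937 × 3.449 = 27.38.
N_c = (27.38 − 1)/tan33.4° = 40.
Effective surcharge at the founding depth q = γ·D_f = 19.1 × 1.69 = 32.279 kPa.
q_ult = c·N_c·s_c + q·N_q + 0.5·γ·B·N_γ·s_γ
     = 14 × 40 × 1.3 + 32.279 × 27.375 + 0.5 × 19.1 × 3.59 × 26.1 × 0.8
     = 728 + 883.65 + 715.86 = 2327.5 kPa.

q_ult ≈ 2330 kPa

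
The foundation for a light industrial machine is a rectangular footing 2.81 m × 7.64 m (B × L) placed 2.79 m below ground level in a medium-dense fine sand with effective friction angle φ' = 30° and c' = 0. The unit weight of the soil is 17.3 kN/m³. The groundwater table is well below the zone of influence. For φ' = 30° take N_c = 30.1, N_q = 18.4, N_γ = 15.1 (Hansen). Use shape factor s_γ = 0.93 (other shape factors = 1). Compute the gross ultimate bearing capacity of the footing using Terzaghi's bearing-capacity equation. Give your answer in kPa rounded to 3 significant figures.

q_ult ≈ 1230 kPa

Overburden at base level: q = 17.3 × 2.79 = 48.267 kPa.
Surcharge term q·N_q = 48.267 × 18.4 = 888.11 kPa; self-weight term 0.5·γ·B·N_γ·s_γ = 0.5 × 17.3 × 2.81 × 15.1 × 0.93 = 341.34 kPa.
q_ult = 888.11 + 341.34 = 1229.4 kPa.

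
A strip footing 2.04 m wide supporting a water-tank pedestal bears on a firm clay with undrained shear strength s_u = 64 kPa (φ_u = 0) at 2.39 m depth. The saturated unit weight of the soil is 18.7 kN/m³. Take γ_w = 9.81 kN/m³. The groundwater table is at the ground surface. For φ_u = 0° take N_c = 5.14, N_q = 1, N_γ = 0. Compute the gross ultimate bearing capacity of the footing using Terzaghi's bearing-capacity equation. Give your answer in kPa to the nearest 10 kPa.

γ' = 18.7 − 9.81 = 8.89 kN/m³ (submerged throughout). q = 8.89 × 2.39 = 21.247 kPa.
c·N_c = 64 × 5.14 = 328.96 kPa
q·N_q = 21.247 × 1 = 21.247 kPa
q_ult = 328.96 + 21.247 = 350.21 kPa.

q_ult ≈ 350 kPa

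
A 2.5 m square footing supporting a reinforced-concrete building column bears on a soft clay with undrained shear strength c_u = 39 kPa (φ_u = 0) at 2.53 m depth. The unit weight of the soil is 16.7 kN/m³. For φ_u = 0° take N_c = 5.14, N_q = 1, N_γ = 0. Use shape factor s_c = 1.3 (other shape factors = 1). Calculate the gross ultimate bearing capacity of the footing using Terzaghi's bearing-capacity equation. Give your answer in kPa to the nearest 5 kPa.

q_ult ≈ 305 kPa

Effective surcharge at the founding depth q = γ·D_f = 16.7 × 2.53 = 42.251 kPa.
q_ult = c·N_c·s_c + q·N_q
     = 39 × 5.14 × 1.3 + 42.251 × 1
     = 260.6 + 42.251 = 302.85 kPa.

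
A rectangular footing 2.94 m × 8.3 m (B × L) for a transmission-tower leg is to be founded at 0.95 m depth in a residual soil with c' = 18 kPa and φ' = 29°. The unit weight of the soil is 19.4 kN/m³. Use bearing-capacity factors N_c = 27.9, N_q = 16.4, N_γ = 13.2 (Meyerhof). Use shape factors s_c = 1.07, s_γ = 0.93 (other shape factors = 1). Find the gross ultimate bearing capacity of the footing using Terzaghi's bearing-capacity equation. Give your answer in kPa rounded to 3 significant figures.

Effective surcharge at the founding depth q = γ·D_f = 19.4 × 0.95 = 18.43 kPa.
q_ult = c·N_c·s_c + q·N_q + 0.5·γ·B·N_γ·s_γ
     = 18 × 27.9 × 1.07 + 18.43 × 16.4 + 0.5 × 19.4 × 2.94 × 13.2 × 0.93
     = 537.35 + 302.25 + 350.09 = 1189.7 kPa.

q_ult ≈ 1190 kPa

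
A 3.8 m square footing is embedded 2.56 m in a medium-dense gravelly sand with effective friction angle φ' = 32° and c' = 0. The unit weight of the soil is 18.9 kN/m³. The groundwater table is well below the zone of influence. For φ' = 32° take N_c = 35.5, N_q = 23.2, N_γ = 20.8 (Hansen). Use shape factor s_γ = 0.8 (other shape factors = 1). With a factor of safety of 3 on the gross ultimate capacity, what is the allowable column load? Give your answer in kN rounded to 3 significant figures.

P_all ≈ 8280 kN

Effective surcharge at the founding depth q = γ·D_f = 18.9 × 2.56 = 48.384 kPa.
q_ult = q·N_q + 0.5·γ·B·N_γ·s_γ
     = 48.384 × 23.2 + 0.5 × 18.9 × 3.8 × 20.8 × 0.8
     = 1122.5 + 597.54 = 1720.1 kPa.
Gross allowable pressure q_all = 1720.1 / 3 = 573.35 kPa.
Footing area = 14.44 m², so allowable column load = 573.35 × 14.44 = 8279.2 kN.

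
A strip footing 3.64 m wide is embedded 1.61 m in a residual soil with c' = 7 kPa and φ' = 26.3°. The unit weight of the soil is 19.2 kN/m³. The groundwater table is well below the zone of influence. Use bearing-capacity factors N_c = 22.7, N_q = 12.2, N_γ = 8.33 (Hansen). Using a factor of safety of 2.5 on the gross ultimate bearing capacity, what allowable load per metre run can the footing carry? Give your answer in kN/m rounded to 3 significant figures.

≈ 1200 kN/m

Overburden at base level: q = 19.2 × 1.61 = 30.912 kPa.
Cohesion term c·N_c = 7 × 22.7 = 158.9 kPa; surcharge term q·N_q = 30.912 × 12.2 = 377.13 kPa; self-weight term 0.5·γ·B·N_γ = 0.5 × 19.2 × 3.64 × 8.33 = 291.08 kPa.
q_ult = 158.9 + 377.13 + 291.08 = 827.11 kPa.
Gross allowable pressure q_all = 827.11 / 2.5 = 330.84 kPa.
Allowable wall load = q_all × B = 330.84 × 3.64 = 1204.3 kN per metre run.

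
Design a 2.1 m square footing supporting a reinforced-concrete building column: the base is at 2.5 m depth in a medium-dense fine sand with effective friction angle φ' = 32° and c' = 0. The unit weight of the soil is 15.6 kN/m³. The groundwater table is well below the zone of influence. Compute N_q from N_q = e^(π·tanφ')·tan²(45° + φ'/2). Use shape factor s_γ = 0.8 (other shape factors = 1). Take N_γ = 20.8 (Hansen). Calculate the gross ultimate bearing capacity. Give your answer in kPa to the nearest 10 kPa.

tan32° = 0.6249, so N_q = e^(π×0.6249)·tan²(61°) = 7.121 × 3.255 = 23.18.
Effective surcharge at the founding depth q = γ·D_f = 15.6 × 2.5 = 39 kPa.
q_ult = q·N_q + 0.5·γ·B·N_γ·s_γ
     = 39 × 23.177 + 0.5 × 15.6 × 2.1 × 20.8 × 0.8
     = 903.89 + 272.56 = 1176.5 kPa.

q_ult ≈ 1180 kPa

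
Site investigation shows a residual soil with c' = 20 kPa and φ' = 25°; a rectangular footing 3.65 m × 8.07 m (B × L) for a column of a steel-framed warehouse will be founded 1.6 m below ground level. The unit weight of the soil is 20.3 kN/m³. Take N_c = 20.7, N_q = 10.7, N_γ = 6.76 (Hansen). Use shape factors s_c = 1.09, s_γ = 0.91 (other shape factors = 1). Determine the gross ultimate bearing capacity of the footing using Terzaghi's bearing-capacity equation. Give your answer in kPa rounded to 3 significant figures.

Effective surcharge at the founding depth q = γ·D_f = 20.3 × 1.6 = 32.48 kPa.
q_ult = c·N_c·s_c + q·N_q + 0.5·γ·B·N_γ·s_γ
     = 20 × 20.7 × 1.09 + 32.48 × 10.7 + 0.5 × 20.3 × 3.65 × 6.76 × 0.91
     = 451.26 + 347.54 + 227.9 = 1026.7 kPa.

q_ult ≈ 1030 kPa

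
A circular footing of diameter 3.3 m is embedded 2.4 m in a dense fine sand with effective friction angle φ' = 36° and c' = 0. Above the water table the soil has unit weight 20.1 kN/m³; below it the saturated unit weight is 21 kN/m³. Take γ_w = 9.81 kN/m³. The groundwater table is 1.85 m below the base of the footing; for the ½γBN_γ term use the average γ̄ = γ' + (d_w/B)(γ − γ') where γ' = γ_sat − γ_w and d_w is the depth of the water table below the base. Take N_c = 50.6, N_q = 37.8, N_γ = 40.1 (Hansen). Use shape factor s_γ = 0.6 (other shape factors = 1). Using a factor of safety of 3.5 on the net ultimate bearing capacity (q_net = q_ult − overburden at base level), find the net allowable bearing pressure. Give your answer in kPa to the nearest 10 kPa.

q_all(net) ≈ 690 kPa

Overburden at base level: q = 20.1 × 2.4 = 48.24 kPa.
The water table is 1.85 m below the base (< B = 3.3 m), so the ½γBN_γ term uses γ̄ = γ' + (d_w/B)(γ − γ') = 11.19 + (1.85/3.3)(20.1 − 11.19) = 16.185 kN/m³.
Surcharge term q·N_q = 48.24 × 37.8 = 1823.5 kPa; self-weight term 0.5·γ·B·N_γ·s_γ = 0.5 × 16.185 × 3.3 × 40.1 × 0.6 = 642.53 kPa.
q_ult = 1823.5 + 642.53 = 2466 kPa.
q_net = 2466 − 48.24 = 2417.8 kPa.
q_all(net) = 2417.8 / 3.5 = 690.79 kPa.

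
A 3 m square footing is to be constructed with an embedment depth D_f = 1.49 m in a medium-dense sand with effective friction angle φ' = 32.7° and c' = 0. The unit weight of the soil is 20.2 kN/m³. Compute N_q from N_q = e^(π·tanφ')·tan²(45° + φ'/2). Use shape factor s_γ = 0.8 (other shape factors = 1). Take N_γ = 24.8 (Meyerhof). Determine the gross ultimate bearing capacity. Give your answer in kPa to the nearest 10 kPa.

tan32.7° = 0.642, so N_q = e^(π×0.642)·tan²(61.35°) = 7.515 × 3.35 = 25.18.
q = γ·D_f = 20.2 × 1.49 = 30.098 kPa.
q·N_q = 30.098 × 25.175 = 757.72 kPa
0.5·γ·B·N_γ·s_γ = 0.5 × 20.2 × 3 × 24.8 × 0.8 = 601.15 kPa
q_ult = 757.72 + 601.15 = 1358.9 kPa.

q_ult ≈ 1360 kPa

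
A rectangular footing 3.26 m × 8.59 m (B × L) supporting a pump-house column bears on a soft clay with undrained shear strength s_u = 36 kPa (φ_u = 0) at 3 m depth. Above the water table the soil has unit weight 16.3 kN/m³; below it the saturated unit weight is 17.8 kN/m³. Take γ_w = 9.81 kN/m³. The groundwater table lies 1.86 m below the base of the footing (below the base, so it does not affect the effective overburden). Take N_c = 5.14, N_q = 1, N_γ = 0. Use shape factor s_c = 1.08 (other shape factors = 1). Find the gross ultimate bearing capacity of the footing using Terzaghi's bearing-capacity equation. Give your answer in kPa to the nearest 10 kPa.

Effective surcharge at the founding depth q = γ·D_f = 16.3 × 3 = 48.9 kPa.
q_ult = c·N_c·s_c + q·N_q
     = 36 × 5.14 × 1.08 + 48.9 × 1
     = 199.84 + 48.9 = 248.74 kPa.

q_ult ≈ 250 kPa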